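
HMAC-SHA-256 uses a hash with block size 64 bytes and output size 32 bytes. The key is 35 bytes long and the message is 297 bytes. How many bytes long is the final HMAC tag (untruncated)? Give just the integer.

32

The tag is one SHA-256 digest: 32 bytes.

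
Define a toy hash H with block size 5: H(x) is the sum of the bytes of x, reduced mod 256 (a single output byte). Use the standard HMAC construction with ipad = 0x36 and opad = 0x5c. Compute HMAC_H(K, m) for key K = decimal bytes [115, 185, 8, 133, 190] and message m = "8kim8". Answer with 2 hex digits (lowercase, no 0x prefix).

Key decimal bytes [115, 185, 8, 133, 190] = 73 b9 08 85 be is exactly B = 5 bytes: K' = 73 b9 08 85 be.
K' ⊕ ipad = 45 8f 3e b3 88.  K' ⊕ opad = 2f e5 54 d9 e2.
Inner input = (K'⊕ipad) ∥ m = 45 8f 3e b3 88 ∥ 38 6b 69 6d 38.
Inner hash: sum = 69+143+62+179+136+56+107+105+109+56 = 1022; mod 256 = 254 → fe.
Outer input = (K'⊕opad) ∥ inner = 2f e5 54 d9 e2 ∥ fe.
Outer hash (tag): sum = 47+229+84+217+226+254 = 1057; mod 256 = 33 → 21.

21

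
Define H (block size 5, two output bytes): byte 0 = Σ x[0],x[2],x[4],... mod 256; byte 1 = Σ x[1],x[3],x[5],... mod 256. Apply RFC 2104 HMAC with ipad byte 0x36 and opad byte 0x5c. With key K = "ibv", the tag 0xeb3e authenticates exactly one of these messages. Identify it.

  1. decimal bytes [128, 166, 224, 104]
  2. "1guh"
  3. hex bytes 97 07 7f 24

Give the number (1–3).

2

Key "ibv" = 69 62 76 is 3 bytes ≤ B = 5; zero-pad to 5 bytes: K' = 69 62 76 00 00.
K' ⊕ ipad = 5f 54 40 36 36; K' ⊕ opad = 35 3e 2a 5c 5c.
m1: inner = H(5f 54 40 36 36 80 a6 e0 68) = e3 ea; tag = H(35 3e 2a 5c 5c e3 ea) = a57d
m2: inner = H(5f 54 40 36 36 31 67 75 68) = a4 30; tag = H(35 3e 2a 5c 5c a4 30) = eb3e ← matches
m3: inner = H(5f 54 40 36 36 97 07 7f 24) = 00 a0; tag = H(35 3e 2a 5c 5c 00 a0) = 5b9a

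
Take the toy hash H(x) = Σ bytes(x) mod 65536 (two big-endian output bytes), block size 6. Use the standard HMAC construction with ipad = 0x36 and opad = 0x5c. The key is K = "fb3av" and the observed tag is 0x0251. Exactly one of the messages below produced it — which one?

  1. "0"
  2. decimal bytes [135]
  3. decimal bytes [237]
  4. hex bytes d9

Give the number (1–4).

1

Key "fb3av" = 66 62 33 61 76 is 5 bytes ≤ B = 6; zero-pad to 6 bytes: K' = 66 62 33 61 76 00.
K' ⊕ ipad = 50 54 05 57 40 36; K' ⊕ opad = 3a 3e 6f 3d 2a 5c.
m1: inner = H(50 54 05 57 40 36 30) = 01 a6; tag = H(3a 3e 6f 3d 2a 5c 01 a6) = 0251 ← matches
m2: inner = H(50 54 05 57 40 36 87) = 01 fd; tag = H(3a 3e 6f 3d 2a 5c 01 fd) = 02a8
m3: inner = H(50 54 05 57 40 36 ed) = 02 63; tag = H(3a 3e 6f 3d 2a 5c 02 63) = 020f
m4: inner = H(50 54 05 57 40 36 d9) = 02 4f; tag = H(3a 3e 6f 3d 2a 5c 02 4f) = 01fb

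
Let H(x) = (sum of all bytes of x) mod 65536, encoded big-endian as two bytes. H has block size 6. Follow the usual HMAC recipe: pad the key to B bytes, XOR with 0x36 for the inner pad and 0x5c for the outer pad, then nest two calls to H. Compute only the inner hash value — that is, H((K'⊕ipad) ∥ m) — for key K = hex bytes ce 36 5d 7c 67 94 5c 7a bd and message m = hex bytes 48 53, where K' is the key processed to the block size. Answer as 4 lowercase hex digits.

0202

Key hex bytes ce 36 5d 7c 67 94 5c 7a bd is 9 bytes > B = 6, so hash it first: H(key) = 04 6b, then zero-pad to 6 bytes: K' = 04 6b 00 00 00 00.
K' ⊕ ipad = 32 5d 36 36 36 36.
Inner input = 32 5d 36 36 36 36 ∥ 48 53.
Inner hash: sum = 50+93+54+54+54+54+72+83 = 514 → 02 02.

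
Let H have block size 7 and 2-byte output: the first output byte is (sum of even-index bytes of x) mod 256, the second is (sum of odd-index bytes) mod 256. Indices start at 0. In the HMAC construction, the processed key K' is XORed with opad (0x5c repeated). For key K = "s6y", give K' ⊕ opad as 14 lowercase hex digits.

2f6a255c5c5c5c

Key "s6y" = 73 36 79 is 3 bytes ≤ B = 7; zero-pad to 7 bytes: K' = 73 36 79 00 00 00 00.
XOR each byte with 0x5c: 73⊕5c=2f, 36⊕5c=6a, 79⊕5c=25, 00⊕5c=5c, 00⊕5c=5c, 00⊕5c=5c, 00⊕5c=5c.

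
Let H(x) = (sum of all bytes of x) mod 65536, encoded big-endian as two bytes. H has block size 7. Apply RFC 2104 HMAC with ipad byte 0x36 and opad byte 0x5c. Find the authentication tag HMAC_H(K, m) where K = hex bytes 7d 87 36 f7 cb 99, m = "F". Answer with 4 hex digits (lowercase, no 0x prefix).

Key hex bytes 7d 87 36 f7 cb 99 is 6 bytes ≤ B = 7; zero-pad to 7 bytes: K' = 7d 87 36 f7 cb 99 00.
K' ⊕ ipad = 4b b1 00 c1 fd af 36.  K' ⊕ opad = 21 db 6a ab 97 c5 5c.
Inner input = (K'⊕ipad) ∥ m = 4b b1 00 c1 fd af 36 ∥ 46.
Inner hash: sum = 75+177+0+193+253+175+54+70 = 997 → 03 e5.
Outer input = (K'⊕opad) ∥ inner = 21 db 6a ab 97 c5 5c ∥ 03 e5.
Outer hash (tag): sum = 33+219+106+171+151+197+92+3+229 = 1201 → 04 b1.

04b1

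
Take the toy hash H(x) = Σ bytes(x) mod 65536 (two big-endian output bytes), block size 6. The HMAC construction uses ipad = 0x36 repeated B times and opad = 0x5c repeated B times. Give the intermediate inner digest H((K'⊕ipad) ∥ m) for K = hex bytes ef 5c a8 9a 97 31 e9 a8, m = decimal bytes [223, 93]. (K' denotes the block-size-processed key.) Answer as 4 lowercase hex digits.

Key hex bytes ef 5c a8 9a 97 31 e9 a8 is 8 bytes > B = 6, so hash it first: H(key) = 04 e6, then zero-pad to 6 bytes: K' = 04 e6 00 00 00 00.
K' ⊕ ipad = 32 d0 36 36 36 36.
Inner input = 32 d0 36 36 36 36 ∥ df 5d.
Inner hash: sum = 50+208+54+54+54+54+223+93 = 790 → 03 16.

0316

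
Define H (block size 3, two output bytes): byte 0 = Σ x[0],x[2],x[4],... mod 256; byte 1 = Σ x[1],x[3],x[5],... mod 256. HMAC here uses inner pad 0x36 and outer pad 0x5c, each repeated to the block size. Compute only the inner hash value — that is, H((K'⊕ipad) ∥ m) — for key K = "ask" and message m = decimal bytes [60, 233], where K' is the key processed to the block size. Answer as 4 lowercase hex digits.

9d81

Key "ask" = 61 73 6b is exactly B = 3 bytes: K' = 61 73 6b.
K' ⊕ ipad = 57 45 5d.
Inner input = 57 45 5d ∥ 3c e9.
Inner hash: even-index sum = 413 mod 256 = 157; odd-index sum = 129 mod 256 = 129 → 9d 81.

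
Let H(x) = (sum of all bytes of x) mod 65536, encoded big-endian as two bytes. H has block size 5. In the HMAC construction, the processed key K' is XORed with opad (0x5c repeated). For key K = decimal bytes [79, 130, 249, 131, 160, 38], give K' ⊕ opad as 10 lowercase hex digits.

5f4f5c5c5c

Key decimal bytes [79, 130, 249, 131, 160, 38] = 4f 82 f9 83 a0 26 is 6 bytes > B = 5, so hash it first: H(key) = 03 13, then zero-pad to 5 bytes: K' = 03 13 00 00 00.
XOR each byte with 0x5c: 03⊕5c=5f, 13⊕5c=4f, 00⊕5c=5c, 00⊕5c=5c, 00⊕5c=5c.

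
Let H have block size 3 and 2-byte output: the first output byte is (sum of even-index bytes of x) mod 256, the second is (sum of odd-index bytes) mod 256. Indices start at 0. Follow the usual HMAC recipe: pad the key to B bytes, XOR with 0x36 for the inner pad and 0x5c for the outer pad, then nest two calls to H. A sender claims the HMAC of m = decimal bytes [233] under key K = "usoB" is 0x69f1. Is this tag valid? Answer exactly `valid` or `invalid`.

Key "usoB" = 75 73 6f 42 is 4 bytes > B = 3, so hash it first: H(key) = e4 b5, then zero-pad to 3 bytes: K' = e4 b5 00.
K' ⊕ ipad = d2 83 36; K' ⊕ opad = b8 e9 5c.
Inner hash: even-index sum = 264 mod 256 = 8; odd-index sum = 364 mod 256 = 108 → 08 6c.
Outer hash (recomputed tag): even-index sum = 384 mod 256 = 128; odd-index sum = 241 mod 256 = 241 → 80 f1.
Recomputed tag = 80f1; claimed = 69f1 → mismatch.

invalid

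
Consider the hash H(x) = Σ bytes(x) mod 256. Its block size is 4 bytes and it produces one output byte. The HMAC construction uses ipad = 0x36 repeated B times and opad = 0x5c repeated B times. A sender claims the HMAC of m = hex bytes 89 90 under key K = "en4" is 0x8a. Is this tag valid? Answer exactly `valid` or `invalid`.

invalid

Key "en4" = 65 6e 34 is 3 bytes ≤ B = 4; zero-pad to 4 bytes: K' = 65 6e 34 00.
K' ⊕ ipad = 53 58 02 36; K' ⊕ opad = 39 32 68 5c.
Inner hash: sum = 83+88+2+54+137+144 = 508; mod 256 = 252 → fc.
Outer hash (recomputed tag): sum = 57+50+104+92+252 = 555; mod 256 = 43 → 2b.
Recomputed tag = 2b; claimed = 8a → mismatch.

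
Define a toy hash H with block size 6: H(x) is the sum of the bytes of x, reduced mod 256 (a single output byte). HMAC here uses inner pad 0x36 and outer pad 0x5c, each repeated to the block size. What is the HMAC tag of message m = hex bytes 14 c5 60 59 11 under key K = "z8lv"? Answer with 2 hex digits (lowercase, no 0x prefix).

Key "z8lv" = 7a 38 6c 76 is 4 bytes ≤ B = 6; zero-pad to 6 bytes: K' = 7a 38 6c 76 00 00.
K' ⊕ ipad = 4c 0e 5a 40 36 36.  K' ⊕ opad = 26 64 30 2a 5c 5c.
Inner input = (K'⊕ipad) ∥ m = 4c 0e 5a 40 36 36 ∥ 14 c5 60 59 11.
Inner hash: sum = 76+14+90+64+54+54+20+197+96+89+17 = 771; mod 256 = 3 → 03.
Outer input = (K'⊕opad) ∥ inner = 26 64 30 2a 5c 5c ∥ 03.
Outer hash (tag): sum = 38+100+48+42+92+92+3 = 415; mod 256 = 159 → 9f.

9f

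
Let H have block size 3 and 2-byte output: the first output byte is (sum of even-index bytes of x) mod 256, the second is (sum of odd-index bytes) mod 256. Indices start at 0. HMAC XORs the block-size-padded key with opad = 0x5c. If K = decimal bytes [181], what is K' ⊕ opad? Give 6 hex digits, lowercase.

e95c5c

Key decimal bytes [181] = b5 is 1 byte ≤ B = 3; zero-pad to 3 bytes: K' = b5 00 00.
XOR each byte with 0x5c: b5⊕5c=e9, 00⊕5c=5c, 00⊕5c=5c.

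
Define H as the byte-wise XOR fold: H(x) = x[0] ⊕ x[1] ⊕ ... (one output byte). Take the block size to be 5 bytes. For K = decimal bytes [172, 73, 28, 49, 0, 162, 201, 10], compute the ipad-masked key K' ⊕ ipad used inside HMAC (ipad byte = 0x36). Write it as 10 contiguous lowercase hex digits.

Key decimal bytes [172, 73, 28, 49, 0, 162, 201, 10] = ac 49 1c 31 00 a2 c9 0a is 8 bytes > B = 5, so hash it first: H(key) = a9, then zero-pad to 5 bytes: K' = a9 00 00 00 00.
XOR each byte with 0x36: a9⊕36=9f, 00⊕36=36, 00⊕36=36, 00⊕36=36, 00⊕36=36.

9f36363636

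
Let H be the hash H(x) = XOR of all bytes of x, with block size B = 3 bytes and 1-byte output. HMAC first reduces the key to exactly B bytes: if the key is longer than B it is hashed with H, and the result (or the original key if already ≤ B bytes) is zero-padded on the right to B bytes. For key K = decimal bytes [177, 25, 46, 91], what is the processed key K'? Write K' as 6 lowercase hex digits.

|K| = 4 > B = 3, so first hash the key.
H(K): XOR b1⊕19⊕2e⊕5b = dd.
Zero-pad H(K) = dd to 3 bytes: K' = dd 00 00.

dd0000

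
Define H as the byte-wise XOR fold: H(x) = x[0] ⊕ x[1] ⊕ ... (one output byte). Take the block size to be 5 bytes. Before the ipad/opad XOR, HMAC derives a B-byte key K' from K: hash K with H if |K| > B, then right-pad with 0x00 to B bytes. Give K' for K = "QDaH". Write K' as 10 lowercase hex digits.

Key "QDaH" = 51 44 61 48 is 4 bytes ≤ B = 5; zero-pad to 5 bytes: K' = 51 44 61 48 00.

5144614800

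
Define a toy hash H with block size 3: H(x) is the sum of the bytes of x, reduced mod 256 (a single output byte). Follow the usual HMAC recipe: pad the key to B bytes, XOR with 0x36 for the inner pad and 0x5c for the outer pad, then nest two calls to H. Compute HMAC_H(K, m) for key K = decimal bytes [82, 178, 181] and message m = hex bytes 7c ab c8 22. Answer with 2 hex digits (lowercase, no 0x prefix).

61

Key decimal bytes [82, 178, 181] = 52 b2 b5 is exactly B = 3 bytes: K' = 52 b2 b5.
K' ⊕ ipad = 64 84 83.  K' ⊕ opad = 0e ee e9.
Inner input = (K'⊕ipad) ∥ m = 64 84 83 ∥ 7c ab c8 22.
Inner hash: sum = 100+132+131+124+171+200+34 = 892; mod 256 = 124 → 7c.
Outer input = (K'⊕opad) ∥ inner = 0e ee e9 ∥ 7c.
Outer hash (tag): sum = 14+238+233+124 = 609; mod 256 = 97 → 61.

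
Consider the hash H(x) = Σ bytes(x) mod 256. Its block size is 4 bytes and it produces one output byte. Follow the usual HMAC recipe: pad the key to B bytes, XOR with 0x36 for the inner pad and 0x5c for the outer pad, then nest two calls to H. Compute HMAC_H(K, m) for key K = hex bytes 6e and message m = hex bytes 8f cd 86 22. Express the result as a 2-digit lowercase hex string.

Key hex bytes 6e is 1 byte ≤ B = 4; zero-pad to 4 bytes: K' = 6e 00 00 00.
K' ⊕ ipad = 58 36 36 36.  K' ⊕ opad = 32 5c 5c 5c.
Inner input = (K'⊕ipad) ∥ m = 58 36 36 36 ∥ 8f cd 86 22.
Inner hash: sum = 88+54+54+54+143+205+134+34 = 766; mod 256 = 254 → fe.
Outer input = (K'⊕opad) ∥ inner = 32 5c 5c 5c ∥ fe.
Outer hash (tag): sum = 50+92+92+92+254 = 580; mod 256 = 68 → 44.

44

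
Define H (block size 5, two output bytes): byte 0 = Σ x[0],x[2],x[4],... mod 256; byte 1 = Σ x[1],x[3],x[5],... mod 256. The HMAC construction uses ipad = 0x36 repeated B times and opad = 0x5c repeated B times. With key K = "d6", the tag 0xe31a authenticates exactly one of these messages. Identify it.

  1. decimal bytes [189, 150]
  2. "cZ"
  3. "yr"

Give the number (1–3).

Key "d6" = 64 36 is 2 bytes ≤ B = 5; zero-pad to 5 bytes: K' = 64 36 00 00 00.
K' ⊕ ipad = 52 00 36 36 36; K' ⊕ opad = 38 6a 5c 5c 5c.
m1: inner = H(52 00 36 36 36 bd 96) = 54 f3; tag = H(38 6a 5c 5c 5c 54 f3) = e31a ← matches
m2: inner = H(52 00 36 36 36 63 5a) = 18 99; tag = H(38 6a 5c 5c 5c 18 99) = 89de
m3: inner = H(52 00 36 36 36 79 72) = 30 af; tag = H(38 6a 5c 5c 5c 30 af) = 9ff6

1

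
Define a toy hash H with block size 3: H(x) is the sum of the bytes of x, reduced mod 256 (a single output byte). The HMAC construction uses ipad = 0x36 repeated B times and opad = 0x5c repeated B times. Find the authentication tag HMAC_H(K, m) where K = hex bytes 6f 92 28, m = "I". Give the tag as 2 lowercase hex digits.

Key hex bytes 6f 92 28 is exactly B = 3 bytes: K' = 6f 92 28.
K' ⊕ ipad = 59 a4 1e.  K' ⊕ opad = 33 ce 74.
Inner input = (K'⊕ipad) ∥ m = 59 a4 1e ∥ 49.
Inner hash: sum = 89+164+30+73 = 356; mod 256 = 100 → 64.
Outer input = (K'⊕opad) ∥ inner = 33 ce 74 ∥ 64.
Outer hash (tag): sum = 51+206+116+100 = 473; mod 256 = 217 → d9.

d9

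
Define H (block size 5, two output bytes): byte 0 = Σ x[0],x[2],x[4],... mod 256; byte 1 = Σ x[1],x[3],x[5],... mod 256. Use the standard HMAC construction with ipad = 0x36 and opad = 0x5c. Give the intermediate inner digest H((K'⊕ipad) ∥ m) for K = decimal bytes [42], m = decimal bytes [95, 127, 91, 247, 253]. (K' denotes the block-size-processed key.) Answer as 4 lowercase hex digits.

fe23

Key decimal bytes [42] = 2a is 1 byte ≤ B = 5; zero-pad to 5 bytes: K' = 2a 00 00 00 00.
K' ⊕ ipad = 1c 36 36 36 36.
Inner input = 1c 36 36 36 36 ∥ 5f 7f 5b f7 fd.
Inner hash: even-index sum = 510 mod 256 = 254; odd-index sum = 547 mod 256 = 35 → fe 23.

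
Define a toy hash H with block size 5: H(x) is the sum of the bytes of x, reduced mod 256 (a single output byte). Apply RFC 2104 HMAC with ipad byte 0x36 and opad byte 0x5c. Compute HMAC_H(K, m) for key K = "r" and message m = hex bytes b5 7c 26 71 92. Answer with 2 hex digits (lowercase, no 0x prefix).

14

Key "r" = 72 is 1 byte ≤ B = 5; zero-pad to 5 bytes: K' = 72 00 00 00 00.
K' ⊕ ipad = 44 36 36 36 36.  K' ⊕ opad = 2e 5c 5c 5c 5c.
Inner input = (K'⊕ipad) ∥ m = 44 36 36 36 36 ∥ b5 7c 26 71 92.
Inner hash: sum = 68+54+54+54+54+181+124+38+113+146 = 886; mod 256 = 118 → 76.
Outer input = (K'⊕opad) ∥ inner = 2e 5c 5c 5c 5c ∥ 76.
Outer hash (tag): sum = 46+92+92+92+92+118 = 532; mod 256 = 20 → 14.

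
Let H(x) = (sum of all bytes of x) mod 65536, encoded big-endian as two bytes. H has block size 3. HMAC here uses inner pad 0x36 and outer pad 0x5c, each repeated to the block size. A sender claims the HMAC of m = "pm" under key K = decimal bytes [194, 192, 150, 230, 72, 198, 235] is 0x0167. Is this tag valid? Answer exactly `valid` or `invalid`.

Key decimal bytes [194, 192, 150, 230, 72, 198, 235] = c2 c0 96 e6 48 c6 eb is 7 bytes > B = 3, so hash it first: H(key) = 04 f7, then zero-pad to 3 bytes: K' = 04 f7 00.
K' ⊕ ipad = 32 c1 36; K' ⊕ opad = 58 ab 5c.
Inner hash: sum = 50+193+54+112+109 = 518 → 02 06.
Outer hash (recomputed tag): sum = 88+171+92+2+6 = 359 → 01 67.
Recomputed tag = 0167; claimed = 0167 → match.

valid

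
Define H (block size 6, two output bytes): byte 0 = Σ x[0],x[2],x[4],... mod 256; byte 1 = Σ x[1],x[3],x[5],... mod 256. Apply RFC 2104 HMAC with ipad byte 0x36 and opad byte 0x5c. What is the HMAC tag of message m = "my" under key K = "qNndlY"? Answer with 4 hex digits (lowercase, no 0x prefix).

f501

Key "qNndlY" = 71 4e 6e 64 6c 59 is exactly B = 6 bytes: K' = 71 4e 6e 64 6c 59.
K' ⊕ ipad = 47 78 58 52 5a 6f.  K' ⊕ opad = 2d 12 32 38 30 05.
Inner input = (K'⊕ipad) ∥ m = 47 78 58 52 5a 6f ∥ 6d 79.
Inner hash: even-index sum = 358 mod 256 = 102; odd-index sum = 434 mod 256 = 178 → 66 b2.
Outer input = (K'⊕opad) ∥ inner = 2d 12 32 38 30 05 ∥ 66 b2.
Outer hash (tag): even-index sum = 245 mod 256 = 245; odd-index sum = 257 mod 256 = 1 → f5 01.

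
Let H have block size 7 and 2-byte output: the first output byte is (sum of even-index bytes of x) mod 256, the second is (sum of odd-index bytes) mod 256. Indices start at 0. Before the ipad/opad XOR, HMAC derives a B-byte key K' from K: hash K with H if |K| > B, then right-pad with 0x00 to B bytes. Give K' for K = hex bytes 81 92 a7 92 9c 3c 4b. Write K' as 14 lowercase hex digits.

8192a7929c3c4b

Key hex bytes 81 92 a7 92 9c 3c 4b is exactly B = 7 bytes: K' = 81 92 a7 92 9c 3c 4b.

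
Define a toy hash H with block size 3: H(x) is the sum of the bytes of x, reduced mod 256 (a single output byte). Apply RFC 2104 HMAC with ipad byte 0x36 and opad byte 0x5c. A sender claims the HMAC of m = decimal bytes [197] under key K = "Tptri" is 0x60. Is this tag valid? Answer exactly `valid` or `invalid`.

invalid

Key "Tptri" = 54 70 74 72 69 is 5 bytes > B = 3, so hash it first: H(key) = 13, then zero-pad to 3 bytes: K' = 13 00 00.
K' ⊕ ipad = 25 36 36; K' ⊕ opad = 4f 5c 5c.
Inner hash: sum = 37+54+54+197 = 342; mod 256 = 86 → 56.
Outer hash (recomputed tag): sum = 79+92+92+86 = 349; mod 256 = 93 → 5d.
Recomputed tag = 5d; claimed = 60 → mismatch.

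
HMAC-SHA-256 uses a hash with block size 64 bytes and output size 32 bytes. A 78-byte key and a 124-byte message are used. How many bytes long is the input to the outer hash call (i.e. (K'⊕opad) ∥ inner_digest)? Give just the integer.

Key is 78 > 64 bytes, so it is hashed to 32 bytes then zero-padded to 64: |K'| = 64.
Outer input = (K'⊕opad) ∥ H(inner) → 64 + 32 = 96 bytes.

96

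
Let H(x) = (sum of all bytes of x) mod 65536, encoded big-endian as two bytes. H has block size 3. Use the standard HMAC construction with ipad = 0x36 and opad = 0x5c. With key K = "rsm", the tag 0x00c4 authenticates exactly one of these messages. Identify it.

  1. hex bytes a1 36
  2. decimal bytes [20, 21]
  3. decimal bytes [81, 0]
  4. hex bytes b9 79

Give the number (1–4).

3

Key "rsm" = 72 73 6d is exactly B = 3 bytes: K' = 72 73 6d.
K' ⊕ ipad = 44 45 5b; K' ⊕ opad = 2e 2f 31.
m1: inner = H(44 45 5b a1 36) = 01 bb; tag = H(2e 2f 31 01 bb) = 014a
m2: inner = H(44 45 5b 14 15) = 01 0d; tag = H(2e 2f 31 01 0d) = 009c
m3: inner = H(44 45 5b 51 00) = 01 35; tag = H(2e 2f 31 01 35) = 00c4 ← matches
m4: inner = H(44 45 5b b9 79) = 02 16; tag = H(2e 2f 31 02 16) = 00a6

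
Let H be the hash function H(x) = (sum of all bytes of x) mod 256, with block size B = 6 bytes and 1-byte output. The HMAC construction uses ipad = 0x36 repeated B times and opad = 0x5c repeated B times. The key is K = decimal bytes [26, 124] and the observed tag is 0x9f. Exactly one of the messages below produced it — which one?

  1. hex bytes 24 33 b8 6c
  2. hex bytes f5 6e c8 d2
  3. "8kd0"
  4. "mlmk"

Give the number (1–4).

Key decimal bytes [26, 124] = 1a 7c is 2 bytes ≤ B = 6; zero-pad to 6 bytes: K' = 1a 7c 00 00 00 00.
K' ⊕ ipad = 2c 4a 36 36 36 36; K' ⊕ opad = 46 20 5c 5c 5c 5c.
m1: inner = H(2c 4a 36 36 36 36 24 33 b8 6c) = c9; tag = H(46 20 5c 5c 5c 5c c9) = 9f ← matches
m2: inner = H(2c 4a 36 36 36 36 f5 6e c8 d2) = 4b; tag = H(46 20 5c 5c 5c 5c 4b) = 21
m3: inner = H(2c 4a 36 36 36 36 38 6b 64 30) = 85; tag = H(46 20 5c 5c 5c 5c 85) = 5b
m4: inner = H(2c 4a 36 36 36 36 6d 6c 6d 6b) = ff; tag = H(46 20 5c 5c 5c 5c ff) = d5

1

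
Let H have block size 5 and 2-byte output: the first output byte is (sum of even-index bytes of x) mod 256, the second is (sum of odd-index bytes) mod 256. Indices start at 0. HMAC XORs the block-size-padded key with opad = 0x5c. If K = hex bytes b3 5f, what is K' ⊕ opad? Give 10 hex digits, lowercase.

ef035c5c5c

Key hex bytes b3 5f is 2 bytes ≤ B = 5; zero-pad to 5 bytes: K' = b3 5f 00 00 00.
XOR each byte with 0x5c: b3⊕5c=ef, 5f⊕5c=03, 00⊕5c=5c, 00⊕5c=5c, 00⊕5c=5c.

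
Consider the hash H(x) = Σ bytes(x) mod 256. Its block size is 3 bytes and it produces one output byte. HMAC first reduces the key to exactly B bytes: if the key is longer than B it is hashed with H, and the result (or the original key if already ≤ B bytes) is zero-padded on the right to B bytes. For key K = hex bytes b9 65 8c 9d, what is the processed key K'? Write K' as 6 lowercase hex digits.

470000

|K| = 4 > B = 3, so first hash the key.
H(K): sum = 185+101+140+157 = 583; mod 256 = 71 → 47.
Zero-pad H(K) = 47 to 3 bytes: K' = 47 00 00.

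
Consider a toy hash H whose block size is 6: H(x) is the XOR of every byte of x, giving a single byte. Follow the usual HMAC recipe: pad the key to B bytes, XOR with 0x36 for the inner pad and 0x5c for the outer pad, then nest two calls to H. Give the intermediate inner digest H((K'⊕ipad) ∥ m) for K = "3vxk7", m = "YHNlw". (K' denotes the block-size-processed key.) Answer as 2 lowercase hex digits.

25

Key "3vxk7" = 33 76 78 6b 37 is 5 bytes ≤ B = 6; zero-pad to 6 bytes: K' = 33 76 78 6b 37 00.
K' ⊕ ipad = 05 40 4e 5d 01 36.
Inner input = 05 40 4e 5d 01 36 ∥ 59 48 4e 6c 77.
Inner hash: XOR 05⊕40⊕4e⊕5d⊕01⊕36⊕59⊕48⊕4e⊕6c⊕77 = 25.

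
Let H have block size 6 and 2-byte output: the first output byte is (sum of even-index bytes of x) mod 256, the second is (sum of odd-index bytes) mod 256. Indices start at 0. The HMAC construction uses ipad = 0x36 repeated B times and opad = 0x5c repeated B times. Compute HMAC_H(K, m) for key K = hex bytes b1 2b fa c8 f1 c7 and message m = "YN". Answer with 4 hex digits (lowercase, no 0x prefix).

Key hex bytes b1 2b fa c8 f1 c7 is exactly B = 6 bytes: K' = b1 2b fa c8 f1 c7.
K' ⊕ ipad = 87 1d cc fe c7 f1.  K' ⊕ opad = ed 77 a6 94 ad 9b.
Inner input = (K'⊕ipad) ∥ m = 87 1d cc fe c7 f1 ∥ 59 4e.
Inner hash: even-index sum = 627 mod 256 = 115; odd-index sum = 602 mod 256 = 90 → 73 5a.
Outer input = (K'⊕opad) ∥ inner = ed 77 a6 94 ad 9b ∥ 73 5a.
Outer hash (tag): even-index sum = 691 mod 256 = 179; odd-index sum = 512 mod 256 = 0 → b3 00.

b300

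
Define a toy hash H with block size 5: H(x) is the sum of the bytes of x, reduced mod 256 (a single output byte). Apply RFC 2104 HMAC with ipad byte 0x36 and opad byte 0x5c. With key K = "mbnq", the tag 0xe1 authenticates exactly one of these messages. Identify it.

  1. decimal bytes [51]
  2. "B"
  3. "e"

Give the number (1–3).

Key "mbnq" = 6d 62 6e 71 is 4 bytes ≤ B = 5; zero-pad to 5 bytes: K' = 6d 62 6e 71 00.
K' ⊕ ipad = 5b 54 58 47 36; K' ⊕ opad = 31 3e 32 2d 5c.
m1: inner = H(5b 54 58 47 36 33) = b7; tag = H(31 3e 32 2d 5c b7) = e1 ← matches
m2: inner = H(5b 54 58 47 36 42) = c6; tag = H(31 3e 32 2d 5c c6) = f0
m3: inner = H(5b 54 58 47 36 65) = e9; tag = H(31 3e 32 2d 5c e9) = 13

1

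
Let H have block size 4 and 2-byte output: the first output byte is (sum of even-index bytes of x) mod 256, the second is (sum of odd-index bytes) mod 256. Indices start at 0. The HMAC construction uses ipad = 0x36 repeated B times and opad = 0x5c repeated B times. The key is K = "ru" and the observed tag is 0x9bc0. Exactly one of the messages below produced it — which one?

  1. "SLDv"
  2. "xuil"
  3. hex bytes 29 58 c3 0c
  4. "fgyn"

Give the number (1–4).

Key "ru" = 72 75 is 2 bytes ≤ B = 4; zero-pad to 4 bytes: K' = 72 75 00 00.
K' ⊕ ipad = 44 43 36 36; K' ⊕ opad = 2e 29 5c 5c.
m1: inner = H(44 43 36 36 53 4c 44 76) = 11 3b; tag = H(2e 29 5c 5c 11 3b) = 9bc0 ← matches
m2: inner = H(44 43 36 36 78 75 69 6c) = 5b 5a; tag = H(2e 29 5c 5c 5b 5a) = e5df
m3: inner = H(44 43 36 36 29 58 c3 0c) = 66 dd; tag = H(2e 29 5c 5c 66 dd) = f062
m4: inner = H(44 43 36 36 66 67 79 6e) = 59 4e; tag = H(2e 29 5c 5c 59 4e) = e3d3

1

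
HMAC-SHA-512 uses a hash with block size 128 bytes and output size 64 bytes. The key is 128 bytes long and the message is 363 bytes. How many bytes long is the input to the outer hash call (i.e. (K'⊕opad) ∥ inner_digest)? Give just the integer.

Key is 128 ≤ 128 bytes, zero-padded: |K'| = 128.
Outer input = (K'⊕opad) ∥ H(inner) → 128 + 64 = 192 bytes.

192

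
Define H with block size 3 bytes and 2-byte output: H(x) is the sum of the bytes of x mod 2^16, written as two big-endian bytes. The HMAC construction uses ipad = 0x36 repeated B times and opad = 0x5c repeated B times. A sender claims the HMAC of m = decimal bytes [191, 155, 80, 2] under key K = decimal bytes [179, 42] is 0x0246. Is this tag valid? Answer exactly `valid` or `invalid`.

valid

Key decimal bytes [179, 42] = b3 2a is 2 bytes ≤ B = 3; zero-pad to 3 bytes: K' = b3 2a 00.
K' ⊕ ipad = 85 1c 36; K' ⊕ opad = ef 76 5c.
Inner hash: sum = 133+28+54+191+155+80+2 = 643 → 02 83.
Outer hash (recomputed tag): sum = 239+118+92+2+131 = 582 → 02 46.
Recomputed tag = 0246; claimed = 0246 → match.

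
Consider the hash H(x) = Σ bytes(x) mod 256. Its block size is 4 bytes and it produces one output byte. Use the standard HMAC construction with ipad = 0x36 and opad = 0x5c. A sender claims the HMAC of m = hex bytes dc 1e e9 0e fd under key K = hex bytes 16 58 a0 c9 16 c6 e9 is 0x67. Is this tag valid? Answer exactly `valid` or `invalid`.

Key hex bytes 16 58 a0 c9 16 c6 e9 is 7 bytes > B = 4, so hash it first: H(key) = 9c, then zero-pad to 4 bytes: K' = 9c 00 00 00.
K' ⊕ ipad = aa 36 36 36; K' ⊕ opad = c0 5c 5c 5c.
Inner hash: sum = 170+54+54+54+220+30+233+14+253 = 1082; mod 256 = 58 → 3a.
Outer hash (recomputed tag): sum = 192+92+92+92+58 = 526; mod 256 = 14 → 0e.
Recomputed tag = 0e; claimed = 67 → mismatch.

invalid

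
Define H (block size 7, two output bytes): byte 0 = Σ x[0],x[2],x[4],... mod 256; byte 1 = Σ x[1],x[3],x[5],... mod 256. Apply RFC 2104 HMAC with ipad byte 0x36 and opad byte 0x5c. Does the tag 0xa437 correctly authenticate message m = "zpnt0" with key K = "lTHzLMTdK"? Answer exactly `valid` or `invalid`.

invalid

Key "lTHzLMTdK" = 6c 54 48 7a 4c 4d 54 64 4b is 9 bytes > B = 7, so hash it first: H(key) = 9f 7f, then zero-pad to 7 bytes: K' = 9f 7f 00 00 00 00 00.
K' ⊕ ipad = a9 49 36 36 36 36 36; K' ⊕ opad = c3 23 5c 5c 5c 5c 5c.
Inner hash: even-index sum = 559 mod 256 = 47; odd-index sum = 461 mod 256 = 205 → 2f cd.
Outer hash (recomputed tag): even-index sum = 676 mod 256 = 164; odd-index sum = 266 mod 256 = 10 → a4 0a.
Recomputed tag = a40a; claimed = a437 → mismatch.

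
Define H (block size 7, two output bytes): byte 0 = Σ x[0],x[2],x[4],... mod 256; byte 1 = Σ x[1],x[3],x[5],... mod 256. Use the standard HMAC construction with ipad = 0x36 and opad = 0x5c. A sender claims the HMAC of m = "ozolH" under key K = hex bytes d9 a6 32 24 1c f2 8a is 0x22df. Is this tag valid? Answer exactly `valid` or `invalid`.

Key hex bytes d9 a6 32 24 1c f2 8a is exactly B = 7 bytes: K' = d9 a6 32 24 1c f2 8a.
K' ⊕ ipad = ef 90 04 12 2a c4 bc; K' ⊕ opad = 85 fa 6e 78 40 ae d6.
Inner hash: even-index sum = 703 mod 256 = 191; odd-index sum = 652 mod 256 = 140 → bf 8c.
Outer hash (recomputed tag): even-index sum = 661 mod 256 = 149; odd-index sum = 735 mod 256 = 223 → 95 df.
Recomputed tag = 95df; claimed = 22df → mismatch.

invalid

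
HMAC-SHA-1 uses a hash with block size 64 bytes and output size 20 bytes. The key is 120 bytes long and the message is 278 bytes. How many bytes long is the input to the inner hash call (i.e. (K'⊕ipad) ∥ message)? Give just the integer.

Key is 120 > 64 bytes, so it is hashed to 20 bytes then zero-padded to 64: |K'| = 64.
Inner input = (K'⊕ipad) ∥ m → 64 + 278 = 342 bytes.

342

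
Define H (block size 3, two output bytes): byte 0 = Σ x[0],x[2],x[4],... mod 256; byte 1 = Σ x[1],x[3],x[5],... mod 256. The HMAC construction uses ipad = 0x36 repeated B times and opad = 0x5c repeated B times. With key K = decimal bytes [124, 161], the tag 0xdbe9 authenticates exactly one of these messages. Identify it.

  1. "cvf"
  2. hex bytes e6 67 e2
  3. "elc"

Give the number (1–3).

3

Key decimal bytes [124, 161] = 7c a1 is 2 bytes ≤ B = 3; zero-pad to 3 bytes: K' = 7c a1 00.
K' ⊕ ipad = 4a 97 36; K' ⊕ opad = 20 fd 5c.
m1: inner = H(4a 97 36 63 76 66) = f6 60; tag = H(20 fd 5c f6 60) = dcf3
m2: inner = H(4a 97 36 e6 67 e2) = e7 5f; tag = H(20 fd 5c e7 5f) = dbe4
m3: inner = H(4a 97 36 65 6c 63) = ec 5f; tag = H(20 fd 5c ec 5f) = dbe9 ← matches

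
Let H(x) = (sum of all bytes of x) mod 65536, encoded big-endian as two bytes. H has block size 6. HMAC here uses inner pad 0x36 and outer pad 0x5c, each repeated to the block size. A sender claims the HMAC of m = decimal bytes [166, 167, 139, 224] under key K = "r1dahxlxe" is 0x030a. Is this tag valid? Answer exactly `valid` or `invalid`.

invalid

Key "r1dahxlxe" = 72 31 64 61 68 78 6c 78 65 is 9 bytes > B = 6, so hash it first: H(key) = 03 91, then zero-pad to 6 bytes: K' = 03 91 00 00 00 00.
K' ⊕ ipad = 35 a7 36 36 36 36; K' ⊕ opad = 5f cd 5c 5c 5c 5c.
Inner hash: sum = 53+167+54+54+54+54+166+167+139+224 = 1132 → 04 6c.
Outer hash (recomputed tag): sum = 95+205+92+92+92+92+4+108 = 780 → 03 0c.
Recomputed tag = 030c; claimed = 030a → mismatch.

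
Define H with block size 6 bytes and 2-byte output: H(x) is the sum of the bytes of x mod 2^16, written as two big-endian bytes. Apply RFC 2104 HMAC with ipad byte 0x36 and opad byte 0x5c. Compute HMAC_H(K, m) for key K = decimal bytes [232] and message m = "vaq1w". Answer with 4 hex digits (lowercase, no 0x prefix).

035f

Key decimal bytes [232] = e8 is 1 byte ≤ B = 6; zero-pad to 6 bytes: K' = e8 00 00 00 00 00.
K' ⊕ ipad = de 36 36 36 36 36.  K' ⊕ opad = b4 5c 5c 5c 5c 5c.
Inner input = (K'⊕ipad) ∥ m = de 36 36 36 36 36 ∥ 76 61 71 31 77.
Inner hash: sum = 222+54+54+54+54+54+118+97+113+49+119 = 988 → 03 dc.
Outer input = (K'⊕opad) ∥ inner = b4 5c 5c 5c 5c 5c ∥ 03 dc.
Outer hash (tag): sum = 180+92+92+92+92+92+3+220 = 863 → 03 5f.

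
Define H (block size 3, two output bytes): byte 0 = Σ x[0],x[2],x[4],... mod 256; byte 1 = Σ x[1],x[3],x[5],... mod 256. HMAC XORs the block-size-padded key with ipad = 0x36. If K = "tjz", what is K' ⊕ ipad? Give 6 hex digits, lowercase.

425c4c

Key "tjz" = 74 6a 7a is exactly B = 3 bytes: K' = 74 6a 7a.
XOR each byte with 0x36: 74⊕36=42, 6a⊕36=5c, 7a⊕36=4c.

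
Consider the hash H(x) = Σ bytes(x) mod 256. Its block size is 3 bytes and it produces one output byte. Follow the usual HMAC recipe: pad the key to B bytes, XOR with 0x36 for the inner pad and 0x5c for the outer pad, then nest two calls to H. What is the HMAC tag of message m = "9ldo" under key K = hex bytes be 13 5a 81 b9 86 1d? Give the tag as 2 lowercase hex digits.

Key hex bytes be 13 5a 81 b9 86 1d is 7 bytes > B = 3, so hash it first: H(key) = 08, then zero-pad to 3 bytes: K' = 08 00 00.
K' ⊕ ipad = 3e 36 36.  K' ⊕ opad = 54 5c 5c.
Inner input = (K'⊕ipad) ∥ m = 3e 36 36 ∥ 39 6c 64 6f.
Inner hash: sum = 62+54+54+57+108+100+111 = 546; mod 256 = 34 → 22.
Outer input = (K'⊕opad) ∥ inner = 54 5c 5c ∥ 22.
Outer hash (tag): sum = 84+92+92+34 = 302; mod 256 = 46 → 2e.

2e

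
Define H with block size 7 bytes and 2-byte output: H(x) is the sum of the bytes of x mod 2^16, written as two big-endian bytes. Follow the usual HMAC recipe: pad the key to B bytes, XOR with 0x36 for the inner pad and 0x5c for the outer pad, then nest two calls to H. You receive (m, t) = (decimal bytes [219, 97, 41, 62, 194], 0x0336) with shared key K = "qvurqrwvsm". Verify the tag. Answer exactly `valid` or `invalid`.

valid

Key "qvurqrwvsm" = 71 76 75 72 71 72 77 76 73 6d is 10 bytes > B = 7, so hash it first: H(key) = 04 7e, then zero-pad to 7 bytes: K' = 04 7e 00 00 00 00 00.
K' ⊕ ipad = 32 48 36 36 36 36 36; K' ⊕ opad = 58 22 5c 5c 5c 5c 5c.
Inner hash: sum = 50+72+54+54+54+54+54+219+97+41+62+194 = 1005 → 03 ed.
Outer hash (recomputed tag): sum = 88+34+92+92+92+92+92+3+237 = 822 → 03 36.
Recomputed tag = 0336; claimed = 0336 → match.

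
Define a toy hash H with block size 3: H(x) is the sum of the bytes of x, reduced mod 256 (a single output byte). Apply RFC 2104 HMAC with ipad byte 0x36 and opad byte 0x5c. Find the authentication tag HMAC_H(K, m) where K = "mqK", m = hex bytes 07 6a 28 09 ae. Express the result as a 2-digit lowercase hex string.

Key "mqK" = 6d 71 4b is exactly B = 3 bytes: K' = 6d 71 4b.
K' ⊕ ipad = 5b 47 7d.  K' ⊕ opad = 31 2d 17.
Inner input = (K'⊕ipad) ∥ m = 5b 47 7d ∥ 07 6a 28 09 ae.
Inner hash: sum = 91+71+125+7+106+40+9+174 = 623; mod 256 = 111 → 6f.
Outer input = (K'⊕opad) ∥ inner = 31 2d 17 ∥ 6f.
Outer hash (tag): sum = 49+45+23+111 = 228 → e4.

e4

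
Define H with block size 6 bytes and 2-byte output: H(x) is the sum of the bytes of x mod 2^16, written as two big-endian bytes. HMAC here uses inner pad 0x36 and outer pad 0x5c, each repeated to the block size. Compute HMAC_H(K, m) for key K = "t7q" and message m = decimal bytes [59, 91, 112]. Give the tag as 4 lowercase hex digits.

0208

Key "t7q" = 74 37 71 is 3 bytes ≤ B = 6; zero-pad to 6 bytes: K' = 74 37 71 00 00 00.
K' ⊕ ipad = 42 01 47 36 36 36.  K' ⊕ opad = 28 6b 2d 5c 5c 5c.
Inner input = (K'⊕ipad) ∥ m = 42 01 47 36 36 36 ∥ 3b 5b 70.
Inner hash: sum = 66+1+71+54+54+54+59+91+112 = 562 → 02 32.
Outer input = (K'⊕opad) ∥ inner = 28 6b 2d 5c 5c 5c ∥ 02 32.
Outer hash (tag): sum = 40+107+45+92+92+92+2+50 = 520 → 02 08.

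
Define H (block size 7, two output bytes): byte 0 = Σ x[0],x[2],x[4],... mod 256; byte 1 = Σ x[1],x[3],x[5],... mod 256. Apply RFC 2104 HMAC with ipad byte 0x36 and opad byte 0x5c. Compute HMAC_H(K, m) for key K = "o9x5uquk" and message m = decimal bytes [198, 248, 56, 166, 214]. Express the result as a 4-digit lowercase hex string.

Key "o9x5uquk" = 6f 39 78 35 75 71 75 6b is 8 bytes > B = 7, so hash it first: H(key) = d1 4a, then zero-pad to 7 bytes: K' = d1 4a 00 00 00 00 00.
K' ⊕ ipad = e7 7c 36 36 36 36 36.  K' ⊕ opad = 8d 16 5c 5c 5c 5c 5c.
Inner input = (K'⊕ipad) ∥ m = e7 7c 36 36 36 36 36 ∥ c6 f8 38 a6 d6.
Inner hash: even-index sum = 807 mod 256 = 39; odd-index sum = 700 mod 256 = 188 → 27 bc.
Outer input = (K'⊕opad) ∥ inner = 8d 16 5c 5c 5c 5c 5c ∥ 27 bc.
Outer hash (tag): even-index sum = 605 mod 256 = 93; odd-index sum = 245 mod 256 = 245 → 5d f5.

5df5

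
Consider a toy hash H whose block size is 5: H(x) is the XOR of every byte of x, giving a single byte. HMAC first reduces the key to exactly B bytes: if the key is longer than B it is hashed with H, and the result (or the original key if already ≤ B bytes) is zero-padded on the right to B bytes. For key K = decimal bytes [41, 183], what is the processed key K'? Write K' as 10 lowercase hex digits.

Key decimal bytes [41, 183] = 29 b7 is 2 bytes ≤ B = 5; zero-pad to 5 bytes: K' = 29 b7 00 00 00.

29b7000000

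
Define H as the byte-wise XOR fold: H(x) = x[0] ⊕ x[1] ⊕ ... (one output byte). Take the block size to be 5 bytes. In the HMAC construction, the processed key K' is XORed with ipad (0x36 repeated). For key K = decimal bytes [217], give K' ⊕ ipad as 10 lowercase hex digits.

ef36363636

Key decimal bytes [217] = d9 is 1 byte ≤ B = 5; zero-pad to 5 bytes: K' = d9 00 00 00 00.
XOR each byte with 0x36: d9⊕36=ef, 00⊕36=36, 00⊕36=36, 00⊕36=36, 00⊕36=36.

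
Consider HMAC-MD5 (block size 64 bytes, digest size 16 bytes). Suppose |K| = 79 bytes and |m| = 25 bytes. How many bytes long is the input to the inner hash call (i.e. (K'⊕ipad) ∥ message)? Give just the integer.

Key is 79 > 64 bytes, so it is hashed to 16 bytes then zero-padded to 64: |K'| = 64.
Inner input = (K'⊕ipad) ∥ m → 64 + 25 = 89 bytes.

89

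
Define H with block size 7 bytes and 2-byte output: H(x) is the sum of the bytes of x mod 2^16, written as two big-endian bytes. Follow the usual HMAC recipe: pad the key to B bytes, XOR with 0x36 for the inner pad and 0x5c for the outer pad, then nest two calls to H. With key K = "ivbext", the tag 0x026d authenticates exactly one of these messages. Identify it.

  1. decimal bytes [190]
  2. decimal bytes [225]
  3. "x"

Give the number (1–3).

2

Key "ivbext" = 69 76 62 65 78 74 is 6 bytes ≤ B = 7; zero-pad to 7 bytes: K' = 69 76 62 65 78 74 00.
K' ⊕ ipad = 5f 40 54 53 4e 42 36; K' ⊕ opad = 35 2a 3e 39 24 28 5c.
m1: inner = H(5f 40 54 53 4e 42 36 be) = 02 ca; tag = H(35 2a 3e 39 24 28 5c 02 ca) = 024a
m2: inner = H(5f 40 54 53 4e 42 36 e1) = 02 ed; tag = H(35 2a 3e 39 24 28 5c 02 ed) = 026d ← matches
m3: inner = H(5f 40 54 53 4e 42 36 78) = 02 84; tag = H(35 2a 3e 39 24 28 5c 02 84) = 0204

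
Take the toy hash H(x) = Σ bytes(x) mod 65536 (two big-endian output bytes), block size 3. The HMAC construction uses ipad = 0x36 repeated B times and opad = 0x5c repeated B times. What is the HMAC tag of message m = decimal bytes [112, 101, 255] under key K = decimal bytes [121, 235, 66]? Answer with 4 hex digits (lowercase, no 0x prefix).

Key decimal bytes [121, 235, 66] = 79 eb 42 is exactly B = 3 bytes: K' = 79 eb 42.
K' ⊕ ipad = 4f dd 74.  K' ⊕ opad = 25 b7 1e.
Inner input = (K'⊕ipad) ∥ m = 4f dd 74 ∥ 70 65 ff.
Inner hash: sum = 79+221+116+112+101+255 = 884 → 03 74.
Outer input = (K'⊕opad) ∥ inner = 25 b7 1e ∥ 03 74.
Outer hash (tag): sum = 37+183+30+3+116 = 369 → 01 71.

0171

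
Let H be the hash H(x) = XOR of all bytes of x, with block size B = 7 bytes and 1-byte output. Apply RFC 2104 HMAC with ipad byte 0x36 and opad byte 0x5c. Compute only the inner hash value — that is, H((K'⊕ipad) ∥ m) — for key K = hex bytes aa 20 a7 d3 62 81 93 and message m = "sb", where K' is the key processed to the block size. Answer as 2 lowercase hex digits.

Key hex bytes aa 20 a7 d3 62 81 93 is exactly B = 7 bytes: K' = aa 20 a7 d3 62 81 93.
K' ⊕ ipad = 9c 16 91 e5 54 b7 a5.
Inner input = 9c 16 91 e5 54 b7 a5 ∥ 73 62.
Inner hash: XOR 9c⊕16⊕91⊕e5⊕54⊕b7⊕a5⊕73⊕62 = a9.

a9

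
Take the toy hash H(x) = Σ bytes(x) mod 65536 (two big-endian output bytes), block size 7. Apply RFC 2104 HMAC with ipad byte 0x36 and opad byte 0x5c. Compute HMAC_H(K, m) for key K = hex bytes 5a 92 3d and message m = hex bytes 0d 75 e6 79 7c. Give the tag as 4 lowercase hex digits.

02f9

Key hex bytes 5a 92 3d is 3 bytes ≤ B = 7; zero-pad to 7 bytes: K' = 5a 92 3d 00 00 00 00.
K' ⊕ ipad = 6c a4 0b 36 36 36 36.  K' ⊕ opad = 06 ce 61 5c 5c 5c 5c.
Inner input = (K'⊕ipad) ∥ m = 6c a4 0b 36 36 36 36 ∥ 0d 75 e6 79 7c.
Inner hash: sum = 108+164+11+54+54+54+54+13+117+230+121+124 = 1104 → 04 50.
Outer input = (K'⊕opad) ∥ inner = 06 ce 61 5c 5c 5c 5c ∥ 04 50.
Outer hash (tag): sum = 6+206+97+92+92+92+92+4+80 = 761 → 02 f9.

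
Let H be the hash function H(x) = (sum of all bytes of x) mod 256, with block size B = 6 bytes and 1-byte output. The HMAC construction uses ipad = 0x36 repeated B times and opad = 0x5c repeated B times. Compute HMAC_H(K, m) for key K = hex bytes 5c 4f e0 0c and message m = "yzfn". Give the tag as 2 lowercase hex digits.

Key hex bytes 5c 4f e0 0c is 4 bytes ≤ B = 6; zero-pad to 6 bytes: K' = 5c 4f e0 0c 00 00.
K' ⊕ ipad = 6a 79 d6 3a 36 36.  K' ⊕ opad = 00 13 bc 50 5c 5c.
Inner input = (K'⊕ipad) ∥ m = 6a 79 d6 3a 36 36 ∥ 79 7a 66 6e.
Inner hash: sum = 106+121+214+58+54+54+121+122+102+110 = 1062; mod 256 = 38 → 26.
Outer input = (K'⊕opad) ∥ inner = 00 13 bc 50 5c 5c ∥ 26.
Outer hash (tag): sum = 0+19+188+80+92+92+38 = 509; mod 256 = 253 → fd.

fd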